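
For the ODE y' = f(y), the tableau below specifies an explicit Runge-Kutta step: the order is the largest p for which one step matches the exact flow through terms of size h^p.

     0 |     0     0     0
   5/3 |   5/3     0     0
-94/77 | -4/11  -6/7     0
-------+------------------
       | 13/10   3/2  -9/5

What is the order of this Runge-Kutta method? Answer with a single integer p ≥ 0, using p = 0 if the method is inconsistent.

b = (13/10, 3/2, -9/5)
c = (0, 5/3, -94/77)
Ac = (0, 0, -10/7)
Σ b_i: 13/10·1 + 3/2·1 + (-9/5)·1 = 1 ✓
b·c: 3/2·5/3 + (-9/5)·(-94/77) = 3617/770 ≠ 1/2 ⇒ order 1.

1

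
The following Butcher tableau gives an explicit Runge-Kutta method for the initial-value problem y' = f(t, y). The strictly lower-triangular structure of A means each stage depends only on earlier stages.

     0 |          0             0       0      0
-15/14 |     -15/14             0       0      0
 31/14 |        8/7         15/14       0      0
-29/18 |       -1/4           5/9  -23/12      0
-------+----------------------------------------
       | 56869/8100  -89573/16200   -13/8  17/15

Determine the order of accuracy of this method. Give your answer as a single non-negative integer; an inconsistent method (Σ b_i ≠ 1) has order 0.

b = (56869/8100, -89573/16200, -13/8, 17/15)
c = (0, -15/14, 31/14, -29/18)
Ac = (0, 0, -225/196, -271/56)
Σ b_i: 56869/8100·1 + (-89573/16200)·1 + (-13/8)·1 + 17/15·1 = 1 ✓
b·c: (-89573/16200)·(-15/14) + (-13/8)·31/14 + 17/15·(-29/18) = 1/2 ✓
b·c²: (-89573/16200)·225/196 + (-13/8)·961/196 + 17/15·841/324 = -10833463/952560 ≠ 1/3 ⇒ order 2.
b·Ac: (-13/8)·(-225/196) + 17/15·(-271/56) = -85121/23520 ≠ 1/6

2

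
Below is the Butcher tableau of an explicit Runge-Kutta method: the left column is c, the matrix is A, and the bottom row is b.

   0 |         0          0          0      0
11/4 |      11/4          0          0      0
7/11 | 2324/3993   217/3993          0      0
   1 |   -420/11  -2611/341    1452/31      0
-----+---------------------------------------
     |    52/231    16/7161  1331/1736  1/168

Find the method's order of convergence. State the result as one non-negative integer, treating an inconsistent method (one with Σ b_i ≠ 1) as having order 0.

4

b = (52/231, 16/7161, 1331/1736, 1/168)
c = (0, 11/4, 7/11, 1)
Ac = (0, 0, 217/1452, 35/4)
Σ b_i: 52/231·1 + 16/7161·1 + 1331/1736·1 + 1/168·1 = 1 ✓
b·c: 16/7161·11/4 + 1331/1736·7/11 + 1/168·1 = 1/2 ✓
b·c²: 16/7161·121/16 + 1331/1736·49/121 + 1/168·1 = 1/3 ✓
b·Ac: 1331/1736·217/1452 + 1/168·35/4 = 1/6 ✓
b·c³: 16/7161·1331/64 + 1331/1736·343/1331 + 1/168·1 = 1/4 ✓
b·(c∘Ac): 1331/1736·1519/15972 + 1/168·35/4 = 1/8 ✓
b·Ac²: 1331/1736·217/528 + 1/168·(-623/16) = 1/12 ✓
b·A²c: 1/168·7 = 1/24 ✓; 4 stages ⇒ order 4.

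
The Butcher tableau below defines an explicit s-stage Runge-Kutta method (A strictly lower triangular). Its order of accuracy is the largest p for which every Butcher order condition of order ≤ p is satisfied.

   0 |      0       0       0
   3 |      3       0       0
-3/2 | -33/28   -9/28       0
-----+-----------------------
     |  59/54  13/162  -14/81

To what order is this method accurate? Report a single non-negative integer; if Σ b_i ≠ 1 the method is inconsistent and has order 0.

3

b = (59/54, 13/162, -14/81)
c = (0, 3, -3/2)
Ac = (0, 0, -27/28)
Σ b_i: 59/54·1 + 13/162·1 + (-14/81)·1 = 1 ✓
b·c: 13/162·3 + (-14/81)·(-3/2) = 1/2 ✓
b·c²: 13/162·9 + (-14/81)·9/4 = 1/3 ✓
b·Ac: (-14/81)·(-27/28) = 1/6 ✓; 3 stages ⇒ order 3.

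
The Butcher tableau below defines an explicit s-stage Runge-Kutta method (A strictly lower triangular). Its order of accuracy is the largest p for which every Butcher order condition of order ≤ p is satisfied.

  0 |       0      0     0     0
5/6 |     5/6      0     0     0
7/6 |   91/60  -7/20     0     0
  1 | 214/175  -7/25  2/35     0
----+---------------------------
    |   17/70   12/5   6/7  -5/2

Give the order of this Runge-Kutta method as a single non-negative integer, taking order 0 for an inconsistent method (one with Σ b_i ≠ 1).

b = (17/70, 12/5, 6/7, -5/2)
c = (0, 5/6, 7/6, 1)
Ac = (0, 0, -7/24, -1/6)
Σ b_i: 17/70·1 + 12/5·1 + 6/7·1 + (-5/2)·1 = 1 ✓
b·c: 12/5·5/6 + 6/7·7/6 + (-5/2)·1 = 1/2 ✓
b·c²: 12/5·25/36 + 6/7·49/36 + (-5/2)·1 = 1/3 ✓
b·Ac: 6/7·(-7/24) + (-5/2)·(-1/6) = 1/6 ✓
b·c³: 12/5·125/216 + 6/7·343/216 + (-5/2)·1 = 1/4 ✓
b·(c∘Ac): 6/7·(-49/144) + (-5/2)·(-1/6) = 1/8 ✓
b·Ac²: 6/7·(-35/144) + (-5/2)·(-7/60) = 1/12 ✓
b·A²c: (-5/2)·(-1/60) = 1/24 ✓; 4 stages ⇒ order 4.

4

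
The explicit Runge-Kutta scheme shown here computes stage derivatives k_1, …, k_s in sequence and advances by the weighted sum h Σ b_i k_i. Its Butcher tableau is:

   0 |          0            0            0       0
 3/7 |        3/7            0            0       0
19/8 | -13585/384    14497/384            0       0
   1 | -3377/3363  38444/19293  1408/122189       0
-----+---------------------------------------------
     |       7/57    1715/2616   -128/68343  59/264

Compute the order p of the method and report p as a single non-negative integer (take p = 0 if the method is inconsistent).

b = (7/57, 1715/2616, -128/68343, 59/264)
c = (0, 3/7, 19/8, 1)
Ac = (0, 0, 2071/128, 52/59)
Σ b_i: 7/57·1 + 1715/2616·1 + (-128/68343)·1 + 59/264·1 = 1 ✓
b·c: 1715/2616·3/7 + (-128/68343)·19/8 + 59/264·1 = 1/2 ✓
b·c²: 1715/2616·9/49 + (-128/68343)·361/64 + 59/264·1 = 1/3 ✓
b·Ac: (-128/68343)·2071/128 + 59/264·52/59 = 1/6 ✓
b·c³: 1715/2616·27/343 + (-128/68343)·6859/512 + 59/264·1 = 1/4 ✓
b·(c∘Ac): (-128/68343)·39349/1024 + 59/264·52/59 = 1/8 ✓
b·Ac²: (-128/68343)·6213/896 + 59/264·178/413 = 1/12 ✓
b·A²c: 59/264·11/59 = 1/24 ✓; 4 stages ⇒ order 4.

4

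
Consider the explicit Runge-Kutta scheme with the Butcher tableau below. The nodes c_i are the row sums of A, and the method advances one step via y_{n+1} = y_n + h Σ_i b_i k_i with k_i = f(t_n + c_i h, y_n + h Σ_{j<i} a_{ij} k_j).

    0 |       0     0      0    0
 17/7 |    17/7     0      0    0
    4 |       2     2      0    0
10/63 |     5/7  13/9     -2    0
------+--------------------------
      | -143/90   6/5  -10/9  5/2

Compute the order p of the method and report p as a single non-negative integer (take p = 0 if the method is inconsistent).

b = (-143/90, 6/5, -10/9, 5/2)
c = (0, 17/7, 4, 10/63)
Ac = (0, 0, 34/7, -283/63)
Σ b_i: (-143/90)·1 + 6/5·1 + (-10/9)·1 + 5/2·1 = 1 ✓
b·c: 6/5·17/7 + (-10/9)·4 + 5/2·10/63 = -17/15 ≠ 1/2 ⇒ order 1.

1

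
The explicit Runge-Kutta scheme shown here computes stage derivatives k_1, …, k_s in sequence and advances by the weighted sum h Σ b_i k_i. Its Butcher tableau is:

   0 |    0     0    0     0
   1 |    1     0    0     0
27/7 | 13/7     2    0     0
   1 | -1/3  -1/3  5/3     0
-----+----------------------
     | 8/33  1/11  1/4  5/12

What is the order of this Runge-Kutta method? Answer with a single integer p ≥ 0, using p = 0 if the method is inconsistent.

1

b = (8/33, 1/11, 1/4, 5/12)
c = (0, 1, 27/7, 1)
Ac = (0, 0, 2, 128/21)
Σ b_i: 8/33·1 + 1/11·1 + 1/4·1 + 5/12·1 = 1 ✓
b·c: 1/11·1 + 1/4·27/7 + 5/12·1 = 340/231 ≠ 1/2 ⇒ order 1.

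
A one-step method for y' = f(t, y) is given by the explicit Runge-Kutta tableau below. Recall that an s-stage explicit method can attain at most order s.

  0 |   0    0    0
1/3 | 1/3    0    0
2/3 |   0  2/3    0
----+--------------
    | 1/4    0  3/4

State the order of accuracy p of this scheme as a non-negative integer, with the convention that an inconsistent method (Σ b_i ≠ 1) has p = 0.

b = (1/4, 0, 3/4)
c = (0, 1/3, 2/3)
Ac = (0, 0, 2/9)
Σ b_i: 1/4·1 + 3/4·1 = 1 ✓
b·c: 3/4·2/3 = 1/2 ✓
b·c²: 3/4·4/9 = 1/3 ✓
b·Ac: 3/4·2/9 = 1/6 ✓; 3 stages ⇒ order 3.

3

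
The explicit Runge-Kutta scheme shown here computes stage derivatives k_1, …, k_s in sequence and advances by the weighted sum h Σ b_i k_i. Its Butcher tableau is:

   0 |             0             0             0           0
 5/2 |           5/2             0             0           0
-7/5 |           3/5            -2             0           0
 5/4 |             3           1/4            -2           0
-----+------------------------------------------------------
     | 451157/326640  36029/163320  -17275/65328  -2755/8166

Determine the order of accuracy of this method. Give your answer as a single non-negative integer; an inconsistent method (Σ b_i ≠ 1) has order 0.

b = (451157/326640, 36029/163320, -17275/65328, -2755/8166)
c = (0, 5/2, -7/5, 5/4)
Ac = (0, 0, -5, 137/40)
Σ b_i: 451157/326640·1 + 36029/163320·1 + (-17275/65328)·1 + (-2755/8166)·1 = 1 ✓
b·c: 36029/163320·5/2 + (-17275/65328)·(-7/5) + (-2755/8166)·5/4 = 1/2 ✓
b·c²: 36029/163320·25/4 + (-17275/65328)·49/25 + (-2755/8166)·25/16 = 1/3 ✓
b·Ac: (-17275/65328)·(-5) + (-2755/8166)·137/40 = 1/6 ✓
b·c³: 36029/163320·125/8 + (-17275/65328)·(-343/125) + (-2755/8166)·125/64 = 3060493/871040 ≠ 1/4 ⇒ order 3.
b·(c∘Ac): (-17275/65328)·7 + (-2755/8166)·137/32 = -287045/87104 ≠ 1/8
b·Ac²: (-17275/65328)·(-25/2) + (-2755/8166)·(-943/400) = 334871/81660 ≠ 1/12
b·A²c: (-2755/8166)·10 = -13775/4083 ≠ 1/24

3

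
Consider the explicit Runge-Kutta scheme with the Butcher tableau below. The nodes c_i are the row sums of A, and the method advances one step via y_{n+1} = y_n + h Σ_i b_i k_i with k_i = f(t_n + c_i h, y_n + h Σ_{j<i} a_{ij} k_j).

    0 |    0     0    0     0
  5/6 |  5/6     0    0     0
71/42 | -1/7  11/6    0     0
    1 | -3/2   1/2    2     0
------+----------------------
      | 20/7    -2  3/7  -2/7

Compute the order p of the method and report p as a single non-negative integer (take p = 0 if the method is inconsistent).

1

b = (20/7, -2, 3/7, -2/7)
c = (0, 5/6, 71/42, 1)
Ac = (0, 0, 55/36, 319/84)
Σ b_i: 20/7·1 + (-2)·1 + 3/7·1 + (-2/7)·1 = 1 ✓
b·c: (-2)·5/6 + 3/7·71/42 + (-2/7)·1 = -361/294 ≠ 1/2 ⇒ order 1.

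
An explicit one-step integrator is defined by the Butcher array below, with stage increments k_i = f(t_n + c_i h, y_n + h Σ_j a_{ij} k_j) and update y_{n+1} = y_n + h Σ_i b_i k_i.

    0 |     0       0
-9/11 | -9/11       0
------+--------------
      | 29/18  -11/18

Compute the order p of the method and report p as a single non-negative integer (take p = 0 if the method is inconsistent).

b = (29/18, -11/18)
c = (0, -9/11)
Σ b_i: 29/18·1 + (-11/18)·1 = 1 ✓
b·c: (-11/18)·(-9/11) = 1/2 ✓; 2 stages ⇒ order 2.

2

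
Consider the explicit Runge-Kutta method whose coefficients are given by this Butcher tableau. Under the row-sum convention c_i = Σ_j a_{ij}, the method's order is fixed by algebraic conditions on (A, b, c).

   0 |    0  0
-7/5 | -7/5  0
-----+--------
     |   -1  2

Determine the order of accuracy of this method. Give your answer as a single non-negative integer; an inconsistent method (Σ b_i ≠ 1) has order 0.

1

b = (-1, 2)
c = (0, -7/5)
Σ b_i: (-1)·1 + 2·1 = 1 ✓
b·c: 2·(-7/5) = -14/5 ≠ 1/2 ⇒ order 1.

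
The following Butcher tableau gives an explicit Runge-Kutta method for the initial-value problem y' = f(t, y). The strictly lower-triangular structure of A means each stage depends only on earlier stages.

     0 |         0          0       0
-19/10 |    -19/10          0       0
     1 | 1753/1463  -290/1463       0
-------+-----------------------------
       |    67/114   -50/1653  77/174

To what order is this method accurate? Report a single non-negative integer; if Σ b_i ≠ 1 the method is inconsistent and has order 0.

b = (67/114, -50/1653, 77/174)
c = (0, -19/10, 1)
Ac = (0, 0, 29/77)
Σ b_i: 67/114·1 + (-50/1653)·1 + 77/174·1 = 1 ✓
b·c: (-50/1653)·(-19/10) + 77/174·1 = 1/2 ✓
b·c²: (-50/1653)·361/100 + 77/174·1 = 1/3 ✓
b·Ac: 77/174·29/77 = 1/6 ✓; 3 stages ⇒ order 3.

3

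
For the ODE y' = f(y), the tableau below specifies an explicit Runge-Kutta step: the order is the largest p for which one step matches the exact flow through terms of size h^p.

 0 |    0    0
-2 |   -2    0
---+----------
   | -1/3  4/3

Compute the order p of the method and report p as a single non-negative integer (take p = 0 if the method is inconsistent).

1

b = (-1/3, 4/3)
c = (0, -2)
Σ b_i: (-1/3)·1 + 4/3·1 = 1 ✓
b·c: 4/3·(-2) = -8/3 ≠ 1/2 ⇒ order 1.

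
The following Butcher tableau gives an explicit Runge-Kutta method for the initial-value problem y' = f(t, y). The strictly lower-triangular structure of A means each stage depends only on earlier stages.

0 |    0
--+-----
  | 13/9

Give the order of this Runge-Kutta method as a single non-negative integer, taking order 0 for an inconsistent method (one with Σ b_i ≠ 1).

0

b = (13/9)
c = (0)
Σ b_i: 13/9·1 = 13/9 ≠ 1 ⇒ order 0.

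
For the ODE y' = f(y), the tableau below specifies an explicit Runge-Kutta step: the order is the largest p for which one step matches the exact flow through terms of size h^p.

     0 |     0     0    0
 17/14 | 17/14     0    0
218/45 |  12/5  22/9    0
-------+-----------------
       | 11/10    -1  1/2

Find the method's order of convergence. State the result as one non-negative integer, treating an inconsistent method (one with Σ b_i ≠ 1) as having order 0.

0

b = (11/10, -1, 1/2)
c = (0, 17/14, 218/45)
Ac = (0, 0, 187/63)
Σ b_i: 11/10·1 + (-1)·1 + 1/2·1 = 3/5 ≠ 1 ⇒ order 0.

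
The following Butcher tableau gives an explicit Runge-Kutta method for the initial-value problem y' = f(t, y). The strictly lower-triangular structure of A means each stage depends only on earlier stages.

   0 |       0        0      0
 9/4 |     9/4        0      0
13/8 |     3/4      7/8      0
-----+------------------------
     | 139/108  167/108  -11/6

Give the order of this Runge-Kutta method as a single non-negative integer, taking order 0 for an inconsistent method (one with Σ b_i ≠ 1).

b = (139/108, 167/108, -11/6)
c = (0, 9/4, 13/8)
Ac = (0, 0, 63/32)
Σ b_i: 139/108·1 + 167/108·1 + (-11/6)·1 = 1 ✓
b·c: 167/108·9/4 + (-11/6)·13/8 = 1/2 ✓
b·c²: 167/108·81/16 + (-11/6)·169/64 = 1147/384 ≠ 1/3 ⇒ order 2.
b·Ac: (-11/6)·63/32 = -231/64 ≠ 1/6

2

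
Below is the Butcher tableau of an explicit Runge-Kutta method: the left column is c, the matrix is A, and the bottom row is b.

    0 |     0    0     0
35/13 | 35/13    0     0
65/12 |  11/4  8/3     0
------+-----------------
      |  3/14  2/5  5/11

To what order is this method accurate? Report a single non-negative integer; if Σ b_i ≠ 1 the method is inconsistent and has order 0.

0

b = (3/14, 2/5, 5/11)
c = (0, 35/13, 65/12)
Ac = (0, 0, 280/39)
Σ b_i: 3/14·1 + 2/5·1 + 5/11·1 = 823/770 ≠ 1 ⇒ order 0.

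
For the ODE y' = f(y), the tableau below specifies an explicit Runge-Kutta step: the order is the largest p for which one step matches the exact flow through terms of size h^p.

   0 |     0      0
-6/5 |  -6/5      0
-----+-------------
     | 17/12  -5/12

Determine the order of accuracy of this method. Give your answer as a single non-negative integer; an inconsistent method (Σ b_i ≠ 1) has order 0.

b = (17/12, -5/12)
c = (0, -6/5)
Σ b_i: 17/12·1 + (-5/12)·1 = 1 ✓
b·c: (-5/12)·(-6/5) = 1/2 ✓; 2 stages ⇒ order 2.

2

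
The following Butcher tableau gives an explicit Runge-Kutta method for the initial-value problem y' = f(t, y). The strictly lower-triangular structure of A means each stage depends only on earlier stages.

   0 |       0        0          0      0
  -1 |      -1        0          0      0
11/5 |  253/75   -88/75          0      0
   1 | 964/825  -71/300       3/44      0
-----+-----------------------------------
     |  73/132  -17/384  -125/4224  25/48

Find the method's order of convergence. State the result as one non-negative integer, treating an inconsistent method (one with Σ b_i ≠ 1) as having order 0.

4

b = (73/132, -17/384, -125/4224, 25/48)
c = (0, -1, 11/5, 1)
Ac = (0, 0, 88/75, 29/75)
Σ b_i: 73/132·1 + (-17/384)·1 + (-125/4224)·1 + 25/48·1 = 1 ✓
b·c: (-17/384)·(-1) + (-125/4224)·11/5 + 25/48·1 = 1/2 ✓
b·c²: (-17/384)·1 + (-125/4224)·121/25 + 25/48·1 = 1/3 ✓
b·Ac: (-125/4224)·88/75 + 25/48·29/75 = 1/6 ✓
b·c³: (-17/384)·(-1) + (-125/4224)·1331/125 + 25/48·1 = 1/4 ✓
b·(c∘Ac): (-125/4224)·968/375 + 25/48·29/75 = 1/8 ✓
b·Ac²: (-125/4224)·(-88/75) + 25/48·7/75 = 1/12 ✓
b·A²c: 25/48·2/25 = 1/24 ✓; 4 stages ⇒ order 4.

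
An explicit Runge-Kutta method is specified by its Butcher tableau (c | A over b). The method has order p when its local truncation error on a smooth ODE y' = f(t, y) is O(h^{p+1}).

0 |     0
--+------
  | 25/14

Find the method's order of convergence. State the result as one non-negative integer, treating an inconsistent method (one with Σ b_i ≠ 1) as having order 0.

0

b = (25/14)
c = (0)
Σ b_i: 25/14·1 = 25/14 ≠ 1 ⇒ order 0.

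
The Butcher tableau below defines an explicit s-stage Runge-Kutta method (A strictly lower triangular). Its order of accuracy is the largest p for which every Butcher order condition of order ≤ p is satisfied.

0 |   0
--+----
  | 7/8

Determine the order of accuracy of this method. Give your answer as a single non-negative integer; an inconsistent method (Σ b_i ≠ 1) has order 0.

0

b = (7/8)
c = (0)
Σ b_i: 7/8·1 = 7/8 ≠ 1 ⇒ order 0.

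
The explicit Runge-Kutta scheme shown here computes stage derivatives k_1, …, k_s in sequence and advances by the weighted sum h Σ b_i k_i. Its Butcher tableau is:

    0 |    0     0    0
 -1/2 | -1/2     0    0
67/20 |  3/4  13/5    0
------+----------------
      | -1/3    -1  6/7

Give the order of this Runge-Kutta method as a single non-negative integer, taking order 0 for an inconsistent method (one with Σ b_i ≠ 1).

b = (-1/3, -1, 6/7)
c = (0, -1/2, 67/20)
Ac = (0, 0, -13/10)
Σ b_i: (-1/3)·1 + (-1)·1 + 6/7·1 = -10/21 ≠ 1 ⇒ order 0.

0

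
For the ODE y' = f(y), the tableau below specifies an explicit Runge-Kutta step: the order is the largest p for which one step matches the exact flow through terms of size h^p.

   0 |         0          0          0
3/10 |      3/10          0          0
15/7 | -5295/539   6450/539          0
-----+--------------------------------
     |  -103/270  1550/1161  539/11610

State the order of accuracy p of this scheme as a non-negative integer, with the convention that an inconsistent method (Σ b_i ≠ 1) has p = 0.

b = (-103/270, 1550/1161, 539/11610)
c = (0, 3/10, 15/7)
Ac = (0, 0, 1935/539)
Σ b_i: (-103/270)·1 + 1550/1161·1 + 539/11610·1 = 1 ✓
b·c: 1550/1161·3/10 + 539/11610·15/7 = 1/2 ✓
b·c²: 1550/1161·9/100 + 539/11610·225/49 = 1/3 ✓
b·Ac: 539/11610·1935/539 = 1/6 ✓; 3 stages ⇒ order 3.

3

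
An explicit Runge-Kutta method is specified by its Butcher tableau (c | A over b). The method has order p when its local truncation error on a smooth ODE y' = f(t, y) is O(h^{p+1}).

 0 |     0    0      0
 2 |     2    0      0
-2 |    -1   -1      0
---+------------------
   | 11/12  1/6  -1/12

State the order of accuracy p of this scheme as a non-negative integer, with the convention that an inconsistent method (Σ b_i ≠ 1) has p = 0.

3

b = (11/12, 1/6, -1/12)
c = (0, 2, -2)
Ac = (0, 0, -2)
Σ b_i: 11/12·1 + 1/6·1 + (-1/12)·1 = 1 ✓
b·c: 1/6·2 + (-1/12)·(-2) = 1/2 ✓
b·c²: 1/6·4 + (-1/12)·4 = 1/3 ✓
b·Ac: (-1/12)·(-2) = 1/6 ✓; 3 stages ⇒ order 3.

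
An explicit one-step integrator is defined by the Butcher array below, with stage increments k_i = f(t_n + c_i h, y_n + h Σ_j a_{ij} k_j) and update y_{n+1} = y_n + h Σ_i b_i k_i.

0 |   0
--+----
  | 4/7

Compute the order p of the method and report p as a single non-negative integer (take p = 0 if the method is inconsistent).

b = (4/7)
c = (0)
Σ b_i: 4/7·1 = 4/7 ≠ 1 ⇒ order 0.

0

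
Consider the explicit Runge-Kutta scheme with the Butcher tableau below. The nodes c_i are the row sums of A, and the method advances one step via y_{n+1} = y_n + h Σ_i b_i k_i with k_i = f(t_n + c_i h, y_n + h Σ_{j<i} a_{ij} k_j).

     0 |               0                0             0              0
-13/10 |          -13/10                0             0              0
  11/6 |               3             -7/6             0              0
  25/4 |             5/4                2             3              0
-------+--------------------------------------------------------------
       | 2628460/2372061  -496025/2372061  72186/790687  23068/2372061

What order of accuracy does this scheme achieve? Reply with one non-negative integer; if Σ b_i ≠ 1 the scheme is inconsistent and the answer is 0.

3

b = (2628460/2372061, -496025/2372061, 72186/790687, 23068/2372061)
c = (0, -13/10, 11/6, 25/4)
Ac = (0, 0, 91/60, 29/10)
Σ b_i: 2628460/2372061·1 + (-496025/2372061)·1 + 72186/790687·1 + 23068/2372061·1 = 1 ✓
b·c: (-496025/2372061)·(-13/10) + 72186/790687·11/6 + 23068/2372061·25/4 = 1/2 ✓
b·c²: (-496025/2372061)·169/100 + 72186/790687·121/36 + 23068/2372061·625/16 = 1/3 ✓
b·Ac: 72186/790687·91/60 + 23068/2372061·29/10 = 1/6 ✓
b·c³: (-496025/2372061)·(-2197/1000) + 72186/790687·1331/216 + 23068/2372061·15625/64 = 1933449907/569294640 ≠ 1/4 ⇒ order 3.
b·(c∘Ac): 72186/790687·1001/360 + 23068/2372061·145/8 = 6801727/15813740 ≠ 1/8
b·Ac²: 72186/790687·(-1183/600) + 23068/2372061·4039/300 = -6984481/142323660 ≠ 1/12
b·A²c: 23068/2372061·91/20 = 524797/11860305 ≠ 1/24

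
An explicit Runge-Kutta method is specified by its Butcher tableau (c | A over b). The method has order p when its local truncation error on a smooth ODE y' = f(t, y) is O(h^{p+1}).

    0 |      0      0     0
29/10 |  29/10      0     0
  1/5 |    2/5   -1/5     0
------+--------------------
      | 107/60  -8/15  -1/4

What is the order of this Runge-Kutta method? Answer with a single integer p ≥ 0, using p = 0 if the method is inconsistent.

b = (107/60, -8/15, -1/4)
c = (0, 29/10, 1/5)
Ac = (0, 0, -29/50)
Σ b_i: 107/60·1 + (-8/15)·1 + (-1/4)·1 = 1 ✓
b·c: (-8/15)·29/10 + (-1/4)·1/5 = -479/300 ≠ 1/2 ⇒ order 1.

1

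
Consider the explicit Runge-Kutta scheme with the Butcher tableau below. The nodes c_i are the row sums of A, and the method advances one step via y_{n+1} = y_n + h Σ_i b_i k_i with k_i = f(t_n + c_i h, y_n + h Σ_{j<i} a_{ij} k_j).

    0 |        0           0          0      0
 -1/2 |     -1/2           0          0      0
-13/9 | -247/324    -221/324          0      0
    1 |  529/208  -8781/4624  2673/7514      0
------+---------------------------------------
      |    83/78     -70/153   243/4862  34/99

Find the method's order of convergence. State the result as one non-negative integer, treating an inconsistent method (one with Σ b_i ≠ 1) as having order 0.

b = (83/78, -70/153, 243/4862, 34/99)
c = (0, -1/2, -13/9, 1)
Ac = (0, 0, 221/648, 237/544)
Σ b_i: 83/78·1 + (-70/153)·1 + 243/4862·1 + 34/99·1 = 1 ✓
b·c: (-70/153)·(-1/2) + 243/4862·(-13/9) + 34/99·1 = 1/2 ✓
b·c²: (-70/153)·1/4 + 243/4862·169/81 + 34/99·1 = 1/3 ✓
b·Ac: 243/4862·221/648 + 34/99·237/544 = 1/6 ✓
b·c³: (-70/153)·(-1/8) + 243/4862·(-2197/729) + 34/99·1 = 1/4 ✓
b·(c∘Ac): 243/4862·(-2873/5832) + 34/99·237/544 = 1/8 ✓
b·Ac²: 243/4862·(-221/1296) + 34/99·291/1088 = 1/12 ✓
b·A²c: 34/99·33/272 = 1/24 ✓; 4 stages ⇒ order 4.

4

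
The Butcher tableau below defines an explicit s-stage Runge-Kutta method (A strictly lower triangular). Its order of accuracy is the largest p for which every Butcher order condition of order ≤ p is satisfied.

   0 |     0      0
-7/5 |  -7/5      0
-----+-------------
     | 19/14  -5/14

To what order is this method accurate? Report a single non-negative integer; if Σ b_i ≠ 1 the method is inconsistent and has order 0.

b = (19/14, -5/14)
c = (0, -7/5)
Σ b_i: 19/14·1 + (-5/14)·1 = 1 ✓
b·c: (-5/14)·(-7/5) = 1/2 ✓; 2 stages ⇒ order 2.

2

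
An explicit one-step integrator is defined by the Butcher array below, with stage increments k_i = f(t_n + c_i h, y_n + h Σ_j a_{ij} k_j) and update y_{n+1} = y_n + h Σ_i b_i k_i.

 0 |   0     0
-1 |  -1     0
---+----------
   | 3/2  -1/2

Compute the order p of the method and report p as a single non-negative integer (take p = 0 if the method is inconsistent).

b = (3/2, -1/2)
c = (0, -1)
Σ b_i: 3/2·1 + (-1/2)·1 = 1 ✓
b·c: (-1/2)·(-1) = 1/2 ✓; 2 stages ⇒ order 2.

2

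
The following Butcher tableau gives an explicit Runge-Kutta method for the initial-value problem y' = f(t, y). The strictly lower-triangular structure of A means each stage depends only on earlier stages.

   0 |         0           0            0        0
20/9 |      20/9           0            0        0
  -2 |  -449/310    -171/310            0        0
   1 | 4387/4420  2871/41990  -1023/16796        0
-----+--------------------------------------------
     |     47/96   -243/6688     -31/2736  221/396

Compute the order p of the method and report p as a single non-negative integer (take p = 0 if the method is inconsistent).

4

b = (47/96, -243/6688, -31/2736, 221/396)
c = (0, 20/9, -2, 1)
Ac = (0, 0, -38/31, 121/442)
Σ b_i: 47/96·1 + (-243/6688)·1 + (-31/2736)·1 + 221/396·1 = 1 ✓
b·c: (-243/6688)·20/9 + (-31/2736)·(-2) + 221/396·1 = 1/2 ✓
b·c²: (-243/6688)·400/81 + (-31/2736)·4 + 221/396·1 = 1/3 ✓
b·Ac: (-31/2736)·(-38/31) + 221/396·121/442 = 1/6 ✓
b·c³: (-243/6688)·8000/729 + (-31/2736)·(-8) + 221/396·1 = 1/4 ✓
b·(c∘Ac): (-31/2736)·76/31 + 221/396·121/442 = 1/8 ✓
b·Ac²: (-31/2736)·(-760/279) + 221/396·11/117 = 1/12 ✓
b·A²c: 221/396·33/442 = 1/24 ✓; 4 stages ⇒ order 4.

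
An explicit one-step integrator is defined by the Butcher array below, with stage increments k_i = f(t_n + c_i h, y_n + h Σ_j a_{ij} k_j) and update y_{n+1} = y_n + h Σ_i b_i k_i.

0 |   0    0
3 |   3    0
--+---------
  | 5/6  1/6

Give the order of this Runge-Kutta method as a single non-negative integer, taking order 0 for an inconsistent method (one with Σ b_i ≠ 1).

2

b = (5/6, 1/6)
c = (0, 3)
Σ b_i: 5/6·1 + 1/6·1 = 1 ✓
b·c: 1/6·3 = 1/2 ✓; 2 stages ⇒ order 2.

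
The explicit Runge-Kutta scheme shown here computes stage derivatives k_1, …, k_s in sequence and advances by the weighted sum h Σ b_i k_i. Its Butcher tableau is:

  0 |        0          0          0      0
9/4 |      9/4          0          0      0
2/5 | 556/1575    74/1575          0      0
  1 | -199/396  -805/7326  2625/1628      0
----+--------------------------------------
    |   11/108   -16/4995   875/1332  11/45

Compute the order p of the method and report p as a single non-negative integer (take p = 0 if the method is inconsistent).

4

b = (11/108, -16/4995, 875/1332, 11/45)
c = (0, 9/4, 2/5, 1)
Ac = (0, 0, 37/350, 35/88)
Σ b_i: 11/108·1 + (-16/4995)·1 + 875/1332·1 + 11/45·1 = 1 ✓
b·c: (-16/4995)·9/4 + 875/1332·2/5 + 11/45·1 = 1/2 ✓
b·c²: (-16/4995)·81/16 + 875/1332·4/25 + 11/45·1 = 1/3 ✓
b·Ac: 875/1332·37/350 + 11/45·35/88 = 1/6 ✓
b·c³: (-16/4995)·729/64 + 875/1332·8/125 + 11/45·1 = 1/4 ✓
b·(c∘Ac): 875/1332·37/875 + 11/45·35/88 = 1/8 ✓
b·Ac²: 875/1332·333/1400 + 11/45·(-105/352) = 1/12 ✓
b·A²c: 11/45·15/88 = 1/24 ✓; 4 stages ⇒ order 4.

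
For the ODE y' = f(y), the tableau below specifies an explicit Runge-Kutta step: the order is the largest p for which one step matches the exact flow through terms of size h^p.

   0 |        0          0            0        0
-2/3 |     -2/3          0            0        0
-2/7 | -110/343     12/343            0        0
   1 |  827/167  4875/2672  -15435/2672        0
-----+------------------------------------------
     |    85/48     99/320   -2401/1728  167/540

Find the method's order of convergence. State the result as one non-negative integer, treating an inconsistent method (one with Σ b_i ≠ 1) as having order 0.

b = (85/48, 99/320, -2401/1728, 167/540)
c = (0, -2/3, -2/7, 1)
Ac = (0, 0, -8/343, 145/334)
Σ b_i: 85/48·1 + 99/320·1 + (-2401/1728)·1 + 167/540·1 = 1 ✓
b·c: 99/320·(-2/3) + (-2401/1728)·(-2/7) + 167/540·1 = 1/2 ✓
b·c²: 99/320·4/9 + (-2401/1728)·4/49 + 167/540·1 = 1/3 ✓
b·Ac: (-2401/1728)·(-8/343) + 167/540·145/334 = 1/6 ✓
b·c³: 99/320·(-8/27) + (-2401/1728)·(-8/343) + 167/540·1 = 1/4 ✓
b·(c∘Ac): (-2401/1728)·16/2401 + 167/540·145/334 = 1/8 ✓
b·Ac²: (-2401/1728)·16/1029 + 167/540·170/501 = 1/12 ✓
b·A²c: 167/540·45/334 = 1/24 ✓; 4 stages ⇒ order 4.

4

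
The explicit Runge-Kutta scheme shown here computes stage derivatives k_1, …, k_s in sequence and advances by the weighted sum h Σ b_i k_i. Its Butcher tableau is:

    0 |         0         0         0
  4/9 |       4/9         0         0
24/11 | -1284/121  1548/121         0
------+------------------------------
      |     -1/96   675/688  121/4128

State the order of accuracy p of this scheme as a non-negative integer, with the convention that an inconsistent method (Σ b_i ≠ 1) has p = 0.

3

b = (-1/96, 675/688, 121/4128)
c = (0, 4/9, 24/11)
Ac = (0, 0, 688/121)
Σ b_i: (-1/96)·1 + 675/688·1 + 121/4128·1 = 1 ✓
b·c: 675/688·4/9 + 121/4128·24/11 = 1/2 ✓
b·c²: 675/688·16/81 + 121/4128·576/121 = 1/3 ✓
b·Ac: 121/4128·688/121 = 1/6 ✓; 3 stages ⇒ order 3.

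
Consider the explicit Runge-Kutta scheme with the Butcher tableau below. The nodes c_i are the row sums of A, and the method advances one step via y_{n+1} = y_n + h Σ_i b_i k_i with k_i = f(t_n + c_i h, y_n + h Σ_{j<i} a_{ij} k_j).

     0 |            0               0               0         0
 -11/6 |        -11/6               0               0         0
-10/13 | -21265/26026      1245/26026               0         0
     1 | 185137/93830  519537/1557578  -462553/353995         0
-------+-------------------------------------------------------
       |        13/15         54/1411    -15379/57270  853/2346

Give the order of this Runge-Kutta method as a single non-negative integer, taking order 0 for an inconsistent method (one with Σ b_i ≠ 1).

b = (13/15, 54/1411, -15379/57270, 853/2346)
c = (0, -11/6, -10/13, 1)
Ac = (0, 0, -415/4732, 1343/3412)
Σ b_i: 13/15·1 + 54/1411·1 + (-15379/57270)·1 + 853/2346·1 = 1 ✓
b·c: 54/1411·(-11/6) + (-15379/57270)·(-10/13) + 853/2346·1 = 1/2 ✓
b·c²: 54/1411·121/36 + (-15379/57270)·100/169 + 853/2346·1 = 1/3 ✓
b·Ac: (-15379/57270)·(-415/4732) + 853/2346·1343/3412 = 1/6 ✓
b·c³: 54/1411·(-1331/216) + (-15379/57270)·(-1000/2197) + 853/2346·1 = 1/4 ✓
b·(c∘Ac): (-15379/57270)·2075/30758 + 853/2346·1343/3412 = 1/8 ✓
b·Ac²: (-15379/57270)·4565/28392 + 853/2346·7123/20472 = 1/12 ✓
b·A²c: 853/2346·391/3412 = 1/24 ✓; 4 stages ⇒ order 4.

4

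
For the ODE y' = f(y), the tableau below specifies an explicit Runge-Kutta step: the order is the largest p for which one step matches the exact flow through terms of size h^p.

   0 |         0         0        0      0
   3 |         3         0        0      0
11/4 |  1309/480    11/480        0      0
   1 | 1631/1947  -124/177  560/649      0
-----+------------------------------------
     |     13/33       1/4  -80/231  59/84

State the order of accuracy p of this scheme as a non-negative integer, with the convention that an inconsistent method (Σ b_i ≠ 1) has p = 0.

4

b = (13/33, 1/4, -80/231, 59/84)
c = (0, 3, 11/4, 1)
Ac = (0, 0, 11/160, 16/59)
Σ b_i: 13/33·1 + 1/4·1 + (-80/231)·1 + 59/84·1 = 1 ✓
b·c: 1/4·3 + (-80/231)·11/4 + 59/84·1 = 1/2 ✓
b·c²: 1/4·9 + (-80/231)·121/16 + 59/84·1 = 1/3 ✓
b·Ac: (-80/231)·11/160 + 59/84·16/59 = 1/6 ✓
b·c³: 1/4·27 + (-80/231)·1331/64 + 59/84·1 = 1/4 ✓
b·(c∘Ac): (-80/231)·121/640 + 59/84·16/59 = 1/8 ✓
b·Ac²: (-80/231)·33/160 + 59/84·13/59 = 1/12 ✓
b·A²c: 59/84·7/118 = 1/24 ✓; 4 stages ⇒ order 4.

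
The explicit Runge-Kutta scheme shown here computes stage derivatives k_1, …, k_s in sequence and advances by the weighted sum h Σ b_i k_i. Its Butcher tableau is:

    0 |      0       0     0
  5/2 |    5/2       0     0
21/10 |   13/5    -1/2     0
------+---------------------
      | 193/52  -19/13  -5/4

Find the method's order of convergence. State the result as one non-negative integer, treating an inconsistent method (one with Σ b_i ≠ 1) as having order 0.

1

b = (193/52, -19/13, -5/4)
c = (0, 5/2, 21/10)
Ac = (0, 0, -5/4)
Σ b_i: 193/52·1 + (-19/13)·1 + (-5/4)·1 = 1 ✓
b·c: (-19/13)·5/2 + (-5/4)·21/10 = -653/104 ≠ 1/2 ⇒ order 1.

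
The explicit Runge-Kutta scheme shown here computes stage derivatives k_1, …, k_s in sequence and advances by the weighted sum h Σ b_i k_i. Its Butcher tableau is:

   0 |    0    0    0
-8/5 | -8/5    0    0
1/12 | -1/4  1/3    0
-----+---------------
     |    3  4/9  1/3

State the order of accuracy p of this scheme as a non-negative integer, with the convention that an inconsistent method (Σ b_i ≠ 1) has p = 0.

0

b = (3, 4/9, 1/3)
c = (0, -8/5, 1/12)
Ac = (0, 0, -8/15)
Σ b_i: 3·1 + 4/9·1 + 1/3·1 = 34/9 ≠ 1 ⇒ order 0.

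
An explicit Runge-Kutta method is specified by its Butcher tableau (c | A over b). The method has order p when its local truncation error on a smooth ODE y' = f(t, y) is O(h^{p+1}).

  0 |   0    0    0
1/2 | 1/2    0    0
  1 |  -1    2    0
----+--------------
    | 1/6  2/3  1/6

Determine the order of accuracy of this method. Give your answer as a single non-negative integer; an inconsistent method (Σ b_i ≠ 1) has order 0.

b = (1/6, 2/3, 1/6)
c = (0, 1/2, 1)
Ac = (0, 0, 1)
Σ b_i: 1/6·1 + 2/3·1 + 1/6·1 = 1 ✓
b·c: 2/3·1/2 + 1/6·1 = 1/2 ✓
b·c²: 2/3·1/4 + 1/6·1 = 1/3 ✓
b·Ac: 1/6·1 = 1/6 ✓; 3 stages ⇒ order 3.

3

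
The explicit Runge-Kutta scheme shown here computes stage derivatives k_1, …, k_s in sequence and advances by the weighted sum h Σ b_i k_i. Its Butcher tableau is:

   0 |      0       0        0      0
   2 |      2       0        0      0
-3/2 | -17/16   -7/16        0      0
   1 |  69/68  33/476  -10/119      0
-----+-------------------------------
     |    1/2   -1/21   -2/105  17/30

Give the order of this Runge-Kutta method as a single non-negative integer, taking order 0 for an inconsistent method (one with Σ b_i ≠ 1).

b = (1/2, -1/21, -2/105, 17/30)
c = (0, 2, -3/2, 1)
Ac = (0, 0, -7/8, 9/34)
Σ b_i: 1/2·1 + (-1/21)·1 + (-2/105)·1 + 17/30·1 = 1 ✓
b·c: (-1/21)·2 + (-2/105)·(-3/2) + 17/30·1 = 1/2 ✓
b·c²: (-1/21)·4 + (-2/105)·9/4 + 17/30·1 = 1/3 ✓
b·Ac: (-2/105)·(-7/8) + 17/30·9/34 = 1/6 ✓
b·c³: (-1/21)·8 + (-2/105)·(-27/8) + 17/30·1 = 1/4 ✓
b·(c∘Ac): (-2/105)·21/16 + 17/30·9/34 = 1/8 ✓
b·Ac²: (-2/105)·(-7/4) + 17/30·3/34 = 1/12 ✓
b·A²c: 17/30·5/68 = 1/24 ✓; 4 stages ⇒ order 4.

4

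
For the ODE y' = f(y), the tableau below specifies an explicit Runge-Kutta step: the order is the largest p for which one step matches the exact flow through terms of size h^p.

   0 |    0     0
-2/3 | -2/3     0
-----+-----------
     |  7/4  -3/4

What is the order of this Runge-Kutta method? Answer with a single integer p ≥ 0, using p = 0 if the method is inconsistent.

b = (7/4, -3/4)
c = (0, -2/3)
Σ b_i: 7/4·1 + (-3/4)·1 = 1 ✓
b·c: (-3/4)·(-2/3) = 1/2 ✓; 2 stages ⇒ order 2.

2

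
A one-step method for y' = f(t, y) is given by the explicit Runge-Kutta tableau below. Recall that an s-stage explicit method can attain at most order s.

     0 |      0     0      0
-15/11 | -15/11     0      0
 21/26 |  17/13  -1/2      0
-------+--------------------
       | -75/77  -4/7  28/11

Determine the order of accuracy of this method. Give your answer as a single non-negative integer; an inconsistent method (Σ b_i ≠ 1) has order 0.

1

b = (-75/77, -4/7, 28/11)
c = (0, -15/11, 21/26)
Ac = (0, 0, 15/22)
Σ b_i: (-75/77)·1 + (-4/7)·1 + 28/11·1 = 1 ✓
b·c: (-4/7)·(-15/11) + 28/11·21/26 = 258/91 ≠ 1/2 ⇒ order 1.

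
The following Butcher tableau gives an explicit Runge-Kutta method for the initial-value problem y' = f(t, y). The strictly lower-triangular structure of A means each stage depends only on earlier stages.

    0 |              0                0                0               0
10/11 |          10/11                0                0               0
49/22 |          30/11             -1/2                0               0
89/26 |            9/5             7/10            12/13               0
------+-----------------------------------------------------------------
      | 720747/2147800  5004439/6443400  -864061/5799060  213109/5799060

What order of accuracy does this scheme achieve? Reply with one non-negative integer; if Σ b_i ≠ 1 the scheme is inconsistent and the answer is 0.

3

b = (720747/2147800, 5004439/6443400, -864061/5799060, 213109/5799060)
c = (0, 10/11, 49/22, 89/26)
Ac = (0, 0, -5/11, 35/13)
Σ b_i: 720747/2147800·1 + 5004439/6443400·1 + (-864061/5799060)·1 + 213109/5799060·1 = 1 ✓
b·c: 5004439/6443400·10/11 + (-864061/5799060)·49/22 + 213109/5799060·89/26 = 1/2 ✓
b·c²: 5004439/6443400·100/121 + (-864061/5799060)·2401/484 + 213109/5799060·7921/676 = 1/3 ✓
b·Ac: (-864061/5799060)·(-5/11) + 213109/5799060·35/13 = 1/6 ✓
b·c³: 5004439/6443400·1000/1331 + (-864061/5799060)·117649/10648 + 213109/5799060·704969/17576 = 11658623/28350960 ≠ 1/4 ⇒ order 3.
b·(c∘Ac): (-864061/5799060)·(-245/242) + 213109/5799060·3115/338 = 5257/10739 ≠ 1/8
b·Ac²: (-864061/5799060)·(-50/121) + 213109/5799060·8113/1573 = 58733153/233895420 ≠ 1/12
b·A²c: 213109/5799060·(-60/143) = -16393/1063161 ≠ 1/24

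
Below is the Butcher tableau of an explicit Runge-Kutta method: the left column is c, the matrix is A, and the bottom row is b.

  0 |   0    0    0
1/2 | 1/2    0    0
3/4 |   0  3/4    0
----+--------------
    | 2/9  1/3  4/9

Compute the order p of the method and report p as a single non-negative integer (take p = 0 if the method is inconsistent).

3

b = (2/9, 1/3, 4/9)
c = (0, 1/2, 3/4)
Ac = (0, 0, 3/8)
Σ b_i: 2/9·1 + 1/3·1 + 4/9·1 = 1 ✓
b·c: 1/3·1/2 + 4/9·3/4 = 1/2 ✓
b·c²: 1/3·1/4 + 4/9·9/16 = 1/3 ✓
b·Ac: 4/9·3/8 = 1/6 ✓; 3 stages ⇒ order 3.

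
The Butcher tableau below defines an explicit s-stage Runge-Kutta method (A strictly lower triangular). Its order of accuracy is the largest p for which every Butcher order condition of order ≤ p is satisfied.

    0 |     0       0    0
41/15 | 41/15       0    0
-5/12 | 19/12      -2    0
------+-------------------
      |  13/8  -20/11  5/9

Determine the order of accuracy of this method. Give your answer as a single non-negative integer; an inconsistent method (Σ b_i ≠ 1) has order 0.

0

b = (13/8, -20/11, 5/9)
c = (0, 41/15, -5/12)
Ac = (0, 0, -82/15)
Σ b_i: 13/8·1 + (-20/11)·1 + 5/9·1 = 287/792 ≠ 1 ⇒ order 0.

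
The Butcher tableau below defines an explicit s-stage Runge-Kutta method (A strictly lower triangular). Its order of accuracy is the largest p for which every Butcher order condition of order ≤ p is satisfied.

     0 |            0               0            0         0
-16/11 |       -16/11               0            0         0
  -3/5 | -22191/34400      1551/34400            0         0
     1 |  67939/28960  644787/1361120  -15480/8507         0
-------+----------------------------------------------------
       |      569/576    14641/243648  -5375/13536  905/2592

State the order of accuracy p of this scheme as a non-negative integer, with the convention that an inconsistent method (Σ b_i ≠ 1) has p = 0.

b = (569/576, 14641/243648, -5375/13536, 905/2592)
c = (0, -16/11, -3/5, 1)
Ac = (0, 0, -141/2150, 729/1810)
Σ b_i: 569/576·1 + 14641/243648·1 + (-5375/13536)·1 + 905/2592·1 = 1 ✓
b·c: 14641/243648·(-16/11) + (-5375/13536)·(-3/5) + 905/2592·1 = 1/2 ✓
b·c²: 14641/243648·256/121 + (-5375/13536)·9/25 + 905/2592·1 = 1/3 ✓
b·Ac: (-5375/13536)·(-141/2150) + 905/2592·729/1810 = 1/6 ✓
b·c³: 14641/243648·(-4096/1331) + (-5375/13536)·(-27/125) + 905/2592·1 = 1/4 ✓
b·(c∘Ac): (-5375/13536)·423/10750 + 905/2592·729/1810 = 1/8 ✓
b·Ac²: (-5375/13536)·1128/11825 + 905/2592·3456/9955 = 1/12 ✓
b·A²c: 905/2592·108/905 = 1/24 ✓; 4 stages ⇒ order 4.

4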